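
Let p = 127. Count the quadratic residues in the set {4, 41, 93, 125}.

(4/127) = +1 → QR.
(41/127) = +1 → QR.
(93/127) = -1 → non-residue.
(125/127) = -1 → non-residue.
Total quadratic residues among the 4: 2.

2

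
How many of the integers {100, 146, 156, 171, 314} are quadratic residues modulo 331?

4

(100/331) = +1 → QR.
(146/331) = +1 → QR.
(156/331) = +1 → QR.
(171/331) = +1 → QR.
(314/331) = -1 → non-residue.
Total quadratic residues among the 5: 4.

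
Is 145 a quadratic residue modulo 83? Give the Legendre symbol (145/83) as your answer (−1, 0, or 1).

First reduce: 145 ≡ 62 (mod 83).
Pull out 2: since 83 ≡ 3 (mod 8), (2/83) = -1.
Reciprocity: 31 ≡ 3 and 83 ≡ 3 (mod 4), so (31/83) = −(83/31).
Reduce top mod 31: now compute (21/31).
Reciprocity: 21 ≡ 1 and 31 ≡ 3 (mod 4), so (21/31) = +(31/21).
Reduce top mod 21: now compute (10/21).
Pull out 2: since 21 ≡ 5 (mod 8), (2/21) = -1.
Reciprocity: 5 ≡ 1 and 21 ≡ 1 (mod 4), so (5/21) = +(21/5).
Reduce top mod 5: now compute (1/5).
Reached (1/5) = 1. Collecting the sign flips along the way, the symbol is -1.

-1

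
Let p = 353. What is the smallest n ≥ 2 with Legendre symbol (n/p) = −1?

(2/353) = +1, so 2 is a residue.
(3/353) = −1, so 3 is the smallest positive non-residue mod 353.

3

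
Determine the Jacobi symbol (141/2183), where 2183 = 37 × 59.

Reciprocity: 141 ≡ 1 and 2183 ≡ 3 (mod 4), so (141/2183) = +(2183/141).
Reduce top mod 141: now compute (68/141).
Pull out 2^2: since 141 ≡ 5 (mod 8), (2/141) = -1, so (2/141)^2 = +1.
Reciprocity: 17 ≡ 1 and 141 ≡ 1 (mod 4), so (17/141) = +(141/17).
Reduce top mod 17: now compute (5/17).
Reciprocity: 5 ≡ 1 and 17 ≡ 1 (mod 4), so (5/17) = +(17/5).
Reduce top mod 5: now compute (2/5).
Pull out 2: since 5 ≡ 5 (mod 8), (2/5) = -1.
Reached (1/5) = 1. Collecting the sign flips along the way, the symbol is -1.

-1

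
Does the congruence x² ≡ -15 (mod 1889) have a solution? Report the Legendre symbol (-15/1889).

First reduce: -15 ≡ 1874 (mod 1889).
Pull out 2: since 1889 ≡ 1 (mod 8), (2/1889) = +1.
Reciprocity: 937 ≡ 1 and 1889 ≡ 1 (mod 4), so (937/1889) = +(1889/937).
Reduce top mod 937: now compute (15/937).
Reciprocity: 15 ≡ 3 and 937 ≡ 1 (mod 4), so (15/937) = +(937/15).
Reduce top mod 15: now compute (7/15).
Reciprocity: 7 ≡ 3 and 15 ≡ 3 (mod 4), so (7/15) = −(15/7).
Reduce top mod 7: now compute (1/7).
Reached (1/7) = 1. Collecting the sign flips along the way, the symbol is -1.

-1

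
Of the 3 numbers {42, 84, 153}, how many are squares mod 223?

1

(42/223) = -1 → non-residue.
(84/223) = -1 → non-residue.
(153/223) = +1 → QR.
Total quadratic residues among the 3: 1.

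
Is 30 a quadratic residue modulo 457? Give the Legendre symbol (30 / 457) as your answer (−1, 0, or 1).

-1

Euler's criterion: (30/457) ≡ 30^228 (mod 457).
30^2 ≡ 443 (mod 457)
30^4 ≡ 196 (mod 457)
30^8 ≡ 28 (mod 457)
30^16 ≡ 327 (mod 457)
30^32 ≡ 448 (mod 457)
30^64 ≡ 81 (mod 457)
30^128 ≡ 163 (mod 457)
30^228 = 30^(128+64+32+4) ≡ 456 (mod 457).
Result is 456 ≡ −1, so (30/457) = −1.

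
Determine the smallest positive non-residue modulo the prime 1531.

(2/1531) = −1, so 2 is the smallest positive non-residue mod 1531.

2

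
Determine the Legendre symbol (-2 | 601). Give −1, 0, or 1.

1

First reduce: -2 ≡ 599 (mod 601).
Reciprocity: 599 ≡ 3 and 601 ≡ 1 (mod 4), so (599/601) = +(601/599).
Reduce top mod 599: now compute (2/599).
Pull out 2: since 599 ≡ 7 (mod 8), (2/599) = +1.
Reached (1/599) = 1. Collecting the sign flips along the way, the symbol is +1.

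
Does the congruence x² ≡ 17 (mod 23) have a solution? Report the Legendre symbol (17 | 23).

Euler's criterion: (17/23) ≡ 17^11 (mod 23).
17^2 ≡ 13 (mod 23)
17^4 ≡ 8 (mod 23)
17^8 ≡ 18 (mod 23)
17^11 = 17^(8+2+1) ≡ 22 (mod 23).
Result is 22 ≡ −1, so (17/23) = −1.

-1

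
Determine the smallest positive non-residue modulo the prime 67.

(2/67) = −1, so 2 is the smallest positive non-residue mod 67.

2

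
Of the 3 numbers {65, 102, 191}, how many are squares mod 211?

(65/211) = +1 → QR.
(102/211) = -1 → non-residue.
(191/211) = -1 → non-residue.
Total quadratic residues among the 3: 1.

1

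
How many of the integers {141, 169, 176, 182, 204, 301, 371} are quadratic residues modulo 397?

(141/397) = +1 → QR.
(169/397) = +1 → QR.
(176/397) = +1 → QR.
(182/397) = -1 → non-residue.
(204/397) = -1 → non-residue.
(301/397) = -1 → non-residue.
(371/397) = +1 → QR.
Total quadratic residues among the 7: 4.

4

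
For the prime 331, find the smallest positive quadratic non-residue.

(2/331) = −1, so 2 is the smallest positive non-residue mod 331.

2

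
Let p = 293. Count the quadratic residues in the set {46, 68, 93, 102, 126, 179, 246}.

4

(46/293) = +1 → QR.
(68/293) = +1 → QR.
(93/293) = -1 → non-residue.
(102/293) = +1 → QR.
(126/293) = +1 → QR.
(179/293) = -1 → non-residue.
(246/293) = -1 → non-residue.
Total quadratic residues among the 7: 4.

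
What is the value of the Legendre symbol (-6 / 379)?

First reduce: -6 ≡ 373 (mod 379).
Reciprocity: 373 ≡ 1 and 379 ≡ 3 (mod 4), so (373/379) = +(379/373).
Reduce top mod 373: now compute (6/373).
Pull out 2: since 373 ≡ 5 (mod 8), (2/373) = -1.
Reciprocity: 3 ≡ 3 and 373 ≡ 1 (mod 4), so (3/373) = +(373/3).
Reduce top mod 3: now compute (1/3).
Reached (1/3) = 1. Collecting the sign flips along the way, the symbol is -1.

-1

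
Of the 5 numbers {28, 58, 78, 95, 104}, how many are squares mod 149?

(28/149) = +1 → QR.
(58/149) = -1 → non-residue.
(78/149) = -1 → non-residue.
(95/149) = +1 → QR.
(104/149) = +1 → QR.
Total quadratic residues among the 5: 3.

3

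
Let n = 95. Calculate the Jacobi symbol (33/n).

Reciprocity: 33 ≡ 1 and 95 ≡ 3 (mod 4), so (33/95) = +(95/33).
Reduce top mod 33: now compute (29/33).
Reciprocity: 29 ≡ 1 and 33 ≡ 1 (mod 4), so (29/33) = +(33/29).
Reduce top mod 29: now compute (4/29).
Pull out 2^2: since 29 ≡ 5 (mod 8), (2/29) = -1, so (2/29)^2 = +1.
Reached (1/29) = 1. Collecting the sign flips along the way, the symbol is +1.

1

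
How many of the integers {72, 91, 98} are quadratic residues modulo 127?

2

(72/127) = +1 → QR.
(91/127) = -1 → non-residue.
(98/127) = +1 → QR.
Total quadratic residues among the 3: 2.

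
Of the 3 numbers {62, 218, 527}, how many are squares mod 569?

0

(62/569) = -1 → non-residue.
(218/569) = -1 → non-residue.
(527/569) = -1 → non-residue.
Total quadratic residues among the 3: 0.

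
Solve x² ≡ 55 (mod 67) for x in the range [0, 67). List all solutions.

16, 51

Since 67 ≡ 3 (mod 4), a square root of 55 is 55^((67+1)/4) = 55^17 mod 67.
Repeated squaring: 55^2≡10, 55^4≡33, 55^8≡17, 55^16≡21 (mod 67).
55^17 = 55^(16+1) ≡ 16 (mod 67).
Check: 16² = 256 ≡ 55 (mod 67). The two roots are 16 and 51.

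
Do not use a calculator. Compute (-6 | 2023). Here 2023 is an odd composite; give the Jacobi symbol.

1

First reduce: -6 ≡ 2017 (mod 2023).
Reciprocity: 2017 ≡ 1 and 2023 ≡ 3 (mod 4), so (2017/2023) = +(2023/2017).
Reduce top mod 2017: now compute (6/2017).
Pull out 2: since 2017 ≡ 1 (mod 8), (2/2017) = +1.
Reciprocity: 3 ≡ 3 and 2017 ≡ 1 (mod 4), so (3/2017) = +(2017/3).
Reduce top mod 3: now compute (1/3).
Reached (1/3) = 1. Collecting the sign flips along the way, the symbol is +1.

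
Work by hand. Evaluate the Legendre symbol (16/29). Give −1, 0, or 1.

1

Euler's criterion: (16/29) ≡ 16^14 (mod 29).
16^2 ≡ 24 (mod 29)
16^4 ≡ 25 (mod 29)
16^8 ≡ 16 (mod 29)
16^14 = 16^(8+4+2) ≡ 1 (mod 29).
Result is 1, so (16/29) = 1.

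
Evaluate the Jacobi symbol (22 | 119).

-1

Pull out 2: since 119 ≡ 7 (mod 8), (2/119) = +1.
Reciprocity: 11 ≡ 3 and 119 ≡ 3 (mod 4), so (11/119) = −(119/11).
Reduce top mod 11: now compute (9/11).
Reciprocity: 9 ≡ 1 and 11 ≡ 3 (mod 4), so (9/11) = +(11/9).
Reduce top mod 9: now compute (2/9).
Pull out 2: since 9 ≡ 1 (mod 8), (2/9) = +1.
Reached (1/9) = 1. Collecting the sign flips along the way, the symbol is -1.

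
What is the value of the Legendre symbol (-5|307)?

1

Euler's criterion: (-5/307) ≡ 302^153 (mod 307).
302^2 ≡ 25 (mod 307)
302^4 ≡ 11 (mod 307)
302^8 ≡ 121 (mod 307)
302^16 ≡ 212 (mod 307)
302^32 ≡ 122 (mod 307)
302^64 ≡ 148 (mod 307)
302^128 ≡ 107 (mod 307)
302^153 = 302^(128+16+8+1) ≡ 1 (mod 307).
Result is 1, so (-5/307) = 1.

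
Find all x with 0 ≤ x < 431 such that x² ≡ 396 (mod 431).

Since 431 ≡ 3 (mod 4), a square root of 396 is 396^((431+1)/4) = 396^108 mod 431.
Repeated squaring: 396^2≡363, 396^4≡314, 396^8≡328, 396^16≡265, 396^32≡403, 396^64≡353 (mod 431).
396^108 = 396^(64+32+8+4) ≡ 369 (mod 431).
Check: 369² = 136161 ≡ 396 (mod 431). The two roots are 62 and 369.

62, 369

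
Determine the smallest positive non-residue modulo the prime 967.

3

(2/967) = +1, so 2 is a residue.
(3/967) = −1, so 3 is the smallest positive non-residue mod 967.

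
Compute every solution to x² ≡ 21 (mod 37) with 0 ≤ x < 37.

37 ≡ 1 (mod 4), so we find a root by search.
Trying successive values, 13² = 169 ≡ 21 (mod 37). The other root is 37 − 13 = 24.

13, 24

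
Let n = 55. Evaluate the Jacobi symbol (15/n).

0

Reciprocity: 15 ≡ 3 and 55 ≡ 3 (mod 4), so (15/55) = −(55/15).
Reduce top mod 15: now compute (10/15).
Pull out 2: since 15 ≡ 7 (mod 8), (2/15) = +1.
Reciprocity: 5 ≡ 1 and 15 ≡ 3 (mod 4), so (5/15) = +(15/5).
Reduce top mod 5: now compute (0/5).
Top reduces to 0: gcd > 1, so the symbol is 0.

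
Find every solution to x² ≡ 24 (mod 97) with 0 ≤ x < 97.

97 ≡ 1 (mod 4), so we find a root by search.
Trying successive values, 11² = 121 ≡ 24 (mod 97). The other root is 97 − 11 = 86.

11, 86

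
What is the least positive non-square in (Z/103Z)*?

3

(2/103) = +1, so 2 is a residue.
(3/103) = −1, so 3 is the smallest positive non-residue mod 103.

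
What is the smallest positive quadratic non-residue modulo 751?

3

(2/751) = +1, so 2 is a residue.
(3/751) = −1, so 3 is the smallest positive non-residue mod 751.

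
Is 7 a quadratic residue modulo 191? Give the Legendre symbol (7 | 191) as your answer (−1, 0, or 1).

-1

Euler's criterion: (7/191) ≡ 7^95 (mod 191).
7^2 ≡ 49 (mod 191)
7^4 ≡ 109 (mod 191)
7^8 ≡ 39 (mod 191)
7^16 ≡ 184 (mod 191)
7^32 ≡ 49 (mod 191)
7^64 ≡ 109 (mod 191)
7^95 = 7^(64+16+8+4+2+1) ≡ 190 (mod 191).
Result is 190 ≡ −1, so (7/191) = −1.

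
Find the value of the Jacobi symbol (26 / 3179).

Pull out 2: since 3179 ≡ 3 (mod 8), (2/3179) = -1.
Reciprocity: 13 ≡ 1 and 3179 ≡ 3 (mod 4), so (13/3179) = +(3179/13).
Reduce top mod 13: now compute (7/13).
Reciprocity: 7 ≡ 3 and 13 ≡ 1 (mod 4), so (7/13) = +(13/7).
Reduce top mod 7: now compute (6/7).
Pull out 2: since 7 ≡ 7 (mod 8), (2/7) = +1.
Reciprocity: 3 ≡ 3 and 7 ≡ 3 (mod 4), so (3/7) = −(7/3).
Reduce top mod 3: now compute (1/3).
Reached (1/3) = 1. Collecting the sign flips along the way, the symbol is +1.

1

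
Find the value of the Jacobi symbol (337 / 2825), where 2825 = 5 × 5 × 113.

1

Reciprocity: 337 ≡ 1 and 2825 ≡ 1 (mod 4), so (337/2825) = +(2825/337).
Reduce top mod 337: now compute (129/337).
Reciprocity: 129 ≡ 1 and 337 ≡ 1 (mod 4), so (129/337) = +(337/129).
Reduce top mod 129: now compute (79/129).
Reciprocity: 79 ≡ 3 and 129 ≡ 1 (mod 4), so (79/129) = +(129/79).
Reduce top mod 79: now compute (50/79).
Pull out 2: since 79 ≡ 7 (mod 8), (2/79) = +1.
Reciprocity: 25 ≡ 1 and 79 ≡ 3 (mod 4), so (25/79) = +(79/25).
Reduce top mod 25: now compute (4/25).
Pull out 2^2: since 25 ≡ 1 (mod 8), (2/25) = +1, so (2/25)^2 = +1.
Reached (1/25) = 1. Collecting the sign flips along the way, the symbol is +1.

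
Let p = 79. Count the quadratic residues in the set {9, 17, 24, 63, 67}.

2

(9/79) = +1 → QR.
(17/79) = -1 → non-residue.
(24/79) = -1 → non-residue.
(63/79) = -1 → non-residue.
(67/79) = +1 → QR.
Total quadratic residues among the 5: 2.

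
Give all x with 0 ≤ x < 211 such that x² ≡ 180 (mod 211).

32, 179

Since 211 ≡ 3 (mod 4), a square root of 180 is 180^((211+1)/4) = 180^53 mod 211.
Repeated squaring: 180^2≡117, 180^4≡185, 180^8≡43, 180^16≡161, 180^32≡179 (mod 211).
180^53 = 180^(32+16+4+1) ≡ 179 (mod 211).
Check: 179² = 32041 ≡ 180 (mod 211). The two roots are 32 and 179.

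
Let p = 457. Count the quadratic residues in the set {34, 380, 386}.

(34/457) = +1 → QR.
(380/457) = -1 → non-residue.
(386/457) = -1 → non-residue.
Total quadratic residues among the 3: 1.

1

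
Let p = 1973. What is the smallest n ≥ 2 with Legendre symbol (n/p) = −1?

2

(2/1973) = −1, so 2 is the smallest positive non-residue mod 1973.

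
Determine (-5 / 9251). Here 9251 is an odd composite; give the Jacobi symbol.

-1

First reduce: -5 ≡ 9246 (mod 9251).
Pull out 2: since 9251 ≡ 3 (mod 8), (2/9251) = -1.
Reciprocity: 4623 ≡ 3 and 9251 ≡ 3 (mod 4), so (4623/9251) = −(9251/4623).
Reduce top mod 4623: now compute (5/4623).
Reciprocity: 5 ≡ 1 and 4623 ≡ 3 (mod 4), so (5/4623) = +(4623/5).
Reduce top mod 5: now compute (3/5).
Reciprocity: 3 ≡ 3 and 5 ≡ 1 (mod 4), so (3/5) = +(5/3).
Reduce top mod 3: now compute (2/3).
Pull out 2: since 3 ≡ 3 (mod 8), (2/3) = -1.
Reached (1/3) = 1. Collecting the sign flips along the way, the symbol is -1.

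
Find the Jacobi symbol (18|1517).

-1

Pull out 2: since 1517 ≡ 5 (mod 8), (2/1517) = -1.
Reciprocity: 9 ≡ 1 and 1517 ≡ 1 (mod 4), so (9/1517) = +(1517/9).
Reduce top mod 9: now compute (5/9).
Reciprocity: 5 ≡ 1 and 9 ≡ 1 (mod 4), so (5/9) = +(9/5).
Reduce top mod 5: now compute (4/5).
Pull out 2^2: since 5 ≡ 5 (mod 8), (2/5) = -1, so (2/5)^2 = +1.
Reached (1/5) = 1. Collecting the sign flips along the way, the symbol is -1.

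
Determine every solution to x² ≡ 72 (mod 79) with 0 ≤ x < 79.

Since 79 ≡ 3 (mod 4), a square root of 72 is 72^((79+1)/4) = 72^20 mod 79.
Repeated squaring: 72^2≡49, 72^4≡31, 72^8≡13, 72^16≡11 (mod 79).
72^20 = 72^(16+4) ≡ 25 (mod 79).
Check: 25² = 625 ≡ 72 (mod 79). The two roots are 25 and 54.

25, 54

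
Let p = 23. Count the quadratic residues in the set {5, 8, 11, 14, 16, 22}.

2

(5/23) = -1 → non-residue.
(8/23) = +1 → QR.
(11/23) = -1 → non-residue.
(14/23) = -1 → non-residue.
(16/23) = +1 → QR.
(22/23) = -1 → non-residue.
Total quadratic residues among the 6: 2.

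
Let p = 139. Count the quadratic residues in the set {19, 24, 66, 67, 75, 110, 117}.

4

(19/139) = -1 → non-residue.
(24/139) = +1 → QR.
(66/139) = +1 → QR.
(67/139) = +1 → QR.
(75/139) = -1 → non-residue.
(110/139) = -1 → non-residue.
(117/139) = +1 → QR.
Total quadratic residues among the 7: 4.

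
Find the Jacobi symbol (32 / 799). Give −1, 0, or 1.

Pull out 2^5: since 799 ≡ 7 (mod 8), (2/799) = +1, so (2/799)^5 = +1.
Reached (1/799) = 1. Collecting the sign flips along the way, the symbol is +1.

1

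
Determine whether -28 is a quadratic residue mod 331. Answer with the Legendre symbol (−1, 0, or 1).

1

Euler's criterion: (-28/331) ≡ 303^165 (mod 331).
303^2 ≡ 122 (mod 331)
303^4 ≡ 320 (mod 331)
303^8 ≡ 121 (mod 331)
303^16 ≡ 77 (mod 331)
303^32 ≡ 302 (mod 331)
303^64 ≡ 179 (mod 331)
303^128 ≡ 265 (mod 331)
303^165 = 303^(128+32+4+1) ≡ 1 (mod 331).
Result is 1, so (-28/331) = 1.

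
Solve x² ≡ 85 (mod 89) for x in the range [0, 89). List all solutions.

21, 68

89 ≡ 1 (mod 4), so we find a root by search.
Trying successive values, 21² = 441 ≡ 85 (mod 89). The other root is 89 − 21 = 68.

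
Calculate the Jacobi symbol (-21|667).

-1

First reduce: -21 ≡ 646 (mod 667).
Pull out 2: since 667 ≡ 3 (mod 8), (2/667) = -1.
Reciprocity: 323 ≡ 3 and 667 ≡ 3 (mod 4), so (323/667) = −(667/323).
Reduce top mod 323: now compute (21/323).
Reciprocity: 21 ≡ 1 and 323 ≡ 3 (mod 4), so (21/323) = +(323/21).
Reduce top mod 21: now compute (8/21).
Pull out 2^3: since 21 ≡ 5 (mod 8), (2/21) = -1, so (2/21)^3 = -1.
Reached (1/21) = 1. Collecting the sign flips along the way, the symbol is -1.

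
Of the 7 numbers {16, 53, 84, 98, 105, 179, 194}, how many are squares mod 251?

5

(16/251) = +1 → QR.
(53/251) = -1 → non-residue.
(84/251) = +1 → QR.
(98/251) = -1 → non-residue.
(105/251) = +1 → QR.
(179/251) = +1 → QR.
(194/251) = +1 → QR.
Total quadratic residues among the 7: 5.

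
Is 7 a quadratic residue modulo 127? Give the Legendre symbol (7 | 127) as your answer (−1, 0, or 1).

Reciprocity: 7 ≡ 3 and 127 ≡ 3 (mod 4), so (7/127) = −(127/7).
Reduce top mod 7: now compute (1/7).
Reached (1/7) = 1. Collecting the sign flips along the way, the symbol is -1.

-1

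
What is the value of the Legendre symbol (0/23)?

Top reduces to 0: gcd > 1, so the symbol is 0.

0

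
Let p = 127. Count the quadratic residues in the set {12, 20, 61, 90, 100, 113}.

3

(12/127) = -1 → non-residue.
(20/127) = -1 → non-residue.
(61/127) = +1 → QR.
(90/127) = -1 → non-residue.
(100/127) = +1 → QR.
(113/127) = +1 → QR.
Total quadratic residues among the 6: 3.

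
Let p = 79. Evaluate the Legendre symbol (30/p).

Pull out 2: since 79 ≡ 7 (mod 8), (2/79) = +1.
Reciprocity: 15 ≡ 3 and 79 ≡ 3 (mod 4), so (15/79) = −(79/15).
Reduce top mod 15: now compute (4/15).
Pull out 2^2: since 15 ≡ 7 (mod 8), (2/15) = +1, so (2/15)^2 = +1.
Reached (1/15) = 1. Collecting the sign flips along the way, the symbol is -1.

-1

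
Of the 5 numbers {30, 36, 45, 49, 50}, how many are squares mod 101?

(30/101) = +1 → QR.
(36/101) = +1 → QR.
(45/101) = +1 → QR.
(49/101) = +1 → QR.
(50/101) = -1 → non-residue.
Total quadratic residues among the 5: 4.

4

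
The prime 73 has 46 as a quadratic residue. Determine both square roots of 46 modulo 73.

73 ≡ 1 (mod 4), so we find a root by search.
Trying successive values, 22² = 484 ≡ 46 (mod 73). The other root is 73 − 22 = 51.

22, 51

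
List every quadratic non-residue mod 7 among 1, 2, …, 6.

3 5 6

Square k = 1,…,3 (k and 7−k give the same square):
1²=1, 2²=4, 3²≡2 (mod 7).
The residues are {1, 2, 4}; the non-residues are the remaining 3 nonzero classes.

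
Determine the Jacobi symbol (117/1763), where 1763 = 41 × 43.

Reciprocity: 117 ≡ 1 and 1763 ≡ 3 (mod 4), so (117/1763) = +(1763/117).
Reduce top mod 117: now compute (8/117).
Pull out 2^3: since 117 ≡ 5 (mod 8), (2/117) = -1, so (2/117)^3 = -1.
Reached (1/117) = 1. Collecting the sign flips along the way, the symbol is -1.

-1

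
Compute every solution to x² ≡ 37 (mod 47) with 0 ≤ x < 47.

15, 32

Since 47 ≡ 3 (mod 4), a square root of 37 is 37^((47+1)/4) = 37^12 mod 47.
Repeated squaring: 37^2≡6, 37^4≡36, 37^8≡27 (mod 47).
37^12 = 37^(8+4) ≡ 32 (mod 47).
Check: 32² = 1024 ≡ 37 (mod 47). The two roots are 15 and 32.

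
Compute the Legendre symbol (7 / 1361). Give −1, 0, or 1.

-1

Reciprocity: 7 ≡ 3 and 1361 ≡ 1 (mod 4), so (7/1361) = +(1361/7).
Reduce top mod 7: now compute (3/7).
Reciprocity: 3 ≡ 3 and 7 ≡ 3 (mod 4), so (3/7) = −(7/3).
Reduce top mod 3: now compute (1/3).
Reached (1/3) = 1. Collecting the sign flips along the way, the symbol is -1.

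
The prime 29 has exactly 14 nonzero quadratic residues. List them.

1 4 5 6 7 9 13 16 20 22 23 24 25 28

Square k = 1,…,14 (k and 29−k give the same square):
1²=1, 2²=4, 3²=9, 4²=16, 5²=25, 6²≡7, 7²≡20, 8²≡6, 9²≡23, 10²≡13, 11²≡5, 12²≡28, 13²≡24, 14²≡22 (mod 29).
So the quadratic residues mod 29 are {1, 4, 5, 6, 7, 9, 13, 16, 20, 22, 23, 24, 25, 28}.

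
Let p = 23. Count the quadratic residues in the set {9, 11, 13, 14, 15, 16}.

3

(9/23) = +1 → QR.
(11/23) = -1 → non-residue.
(13/23) = +1 → QR.
(14/23) = -1 → non-residue.
(15/23) = -1 → non-residue.
(16/23) = +1 → QR.
Total quadratic residues among the 6: 3.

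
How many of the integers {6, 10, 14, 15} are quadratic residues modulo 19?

(6/19) = +1 → QR.
(10/19) = -1 → non-residue.
(14/19) = -1 → non-residue.
(15/19) = -1 → non-residue.
Total quadratic residues among the 4: 1.

1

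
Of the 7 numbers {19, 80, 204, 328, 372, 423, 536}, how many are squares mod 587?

4

(19/587) = -1 → non-residue.
(80/587) = -1 → non-residue.
(204/587) = +1 → QR.
(328/587) = +1 → QR.
(372/587) = +1 → QR.
(423/587) = +1 → QR.
(536/587) = -1 → non-residue.
Total quadratic residues among the 7: 4.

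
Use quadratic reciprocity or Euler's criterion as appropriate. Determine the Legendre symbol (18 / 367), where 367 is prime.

Pull out 2: since 367 ≡ 7 (mod 8), (2/367) = +1.
Reciprocity: 9 ≡ 1 and 367 ≡ 3 (mod 4), so (9/367) = +(367/9).
Reduce top mod 9: now compute (7/9).
Reciprocity: 7 ≡ 3 and 9 ≡ 1 (mod 4), so (7/9) = +(9/7).
Reduce top mod 7: now compute (2/7).
Pull out 2: since 7 ≡ 7 (mod 8), (2/7) = +1.
Reached (1/7) = 1. Collecting the sign flips along the way, the symbol is +1.

1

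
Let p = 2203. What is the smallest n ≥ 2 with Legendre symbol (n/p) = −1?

(2/2203) = −1, so 2 is the smallest positive non-residue mod 2203.

2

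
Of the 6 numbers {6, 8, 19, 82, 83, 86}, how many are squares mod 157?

(6/157) = -1 → non-residue.
(8/157) = -1 → non-residue.
(19/157) = +1 → QR.
(82/157) = +1 → QR.
(83/157) = -1 → non-residue.
(86/157) = +1 → QR.
Total quadratic residues among the 6: 3.

3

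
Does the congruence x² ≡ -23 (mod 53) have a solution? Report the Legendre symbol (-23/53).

-1

Euler's criterion: (-23/53) ≡ 30^26 (mod 53).
30^2 ≡ 52 (mod 53)
30^4 ≡ 1 (mod 53)
30^8 ≡ 1 (mod 53)
30^16 ≡ 1 (mod 53)
30^26 = 30^(16+8+2) ≡ 52 (mod 53).
Result is 52 ≡ −1, so (-23/53) = −1.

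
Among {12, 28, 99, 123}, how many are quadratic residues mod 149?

(12/149) = -1 → non-residue.
(28/149) = +1 → QR.
(99/149) = -1 → non-residue.
(123/149) = +1 → QR.
Total quadratic residues among the 4: 2.

2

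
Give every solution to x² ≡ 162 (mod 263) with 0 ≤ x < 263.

62, 201

Since 263 ≡ 3 (mod 4), a square root of 162 is 162^((263+1)/4) = 162^66 mod 263.
Repeated squaring: 162^2≡207, 162^4≡243, 162^8≡137, 162^16≡96, 162^32≡11, 162^64≡121 (mod 263).
162^66 = 162^(64+2) ≡ 62 (mod 263).
Check: 62² = 3844 ≡ 162 (mod 263). The two roots are 62 and 201.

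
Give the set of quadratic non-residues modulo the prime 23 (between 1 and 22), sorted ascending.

5 7 10 11 14 15 17 19 20 21 22

Square k = 1,…,11 (k and 23−k give the same square):
1²=1, 2²=4, 3²=9, 4²=16, 5²≡2, 6²≡13, 7²≡3, 8²≡18, 9²≡12, 10²≡8, 11²≡6 (mod 23).
The residues are {1, 2, 3, 4, 6, 8, 9, 12, 13, 16, 18}; the non-residues are the remaining 11 nonzero classes.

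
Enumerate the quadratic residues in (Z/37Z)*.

Square k = 1,…,18 (k and 37−k give the same square):
1²=1, 2²=4, 3²=9, 4²=16, 5²=25, 6²=36, 7²≡12, 8²≡27, 9²≡7, 10²≡26, 11²≡10, 12²≡33, 13²≡21, 14²≡11, 15²≡3, 16²≡34, 17²≡30, 18²≡28 (mod 37).
So the quadratic residues mod 37 are {1, 3, 4, 7, 9, 10, 11, 12, 16, 21, 25, 26, 27, 28, 30, 33, 34, 36}.

1, 3, 4, 7, 9, 10, 11, 12, 16, 21, 25, 26, 27, 28, 30, 33, 34, 36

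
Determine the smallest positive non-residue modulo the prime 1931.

(2/1931) = −1, so 2 is the smallest positive non-residue mod 1931.

2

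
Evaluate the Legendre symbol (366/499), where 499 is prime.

-1

Pull out 2: since 499 ≡ 3 (mod 8), (2/499) = -1.
Reciprocity: 183 ≡ 3 and 499 ≡ 3 (mod 4), so (183/499) = −(499/183).
Reduce top mod 183: now compute (133/183).
Reciprocity: 133 ≡ 1 and 183 ≡ 3 (mod 4), so (133/183) = +(183/133).
Reduce top mod 133: now compute (50/133).
Pull out 2: since 133 ≡ 5 (mod 8), (2/133) = -1.
Reciprocity: 25 ≡ 1 and 133 ≡ 1 (mod 4), so (25/133) = +(133/25).
Reduce top mod 25: now compute (8/25).
Pull out 2^3: since 25 ≡ 1 (mod 8), (2/25) = +1, so (2/25)^3 = +1.
Reached (1/25) = 1. Collecting the sign flips along the way, the symbol is -1.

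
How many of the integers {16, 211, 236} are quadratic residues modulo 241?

(16/241) = +1 → QR.
(211/241) = +1 → QR.
(236/241) = +1 → QR.
Total quadratic residues among the 3: 3.

3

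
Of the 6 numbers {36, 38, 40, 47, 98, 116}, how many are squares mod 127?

(36/127) = +1 → QR.
(38/127) = +1 → QR.
(40/127) = -1 → non-residue.
(47/127) = +1 → QR.
(98/127) = +1 → QR.
(116/127) = -1 → non-residue.
Total quadratic residues among the 6: 4.

4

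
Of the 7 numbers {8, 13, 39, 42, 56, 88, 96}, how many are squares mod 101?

(8/101) = -1 → non-residue.
(13/101) = +1 → QR.
(39/101) = -1 → non-residue.
(42/101) = -1 → non-residue.
(56/101) = +1 → QR.
(88/101) = +1 → QR.
(96/101) = +1 → QR.
Total quadratic residues among the 7: 4.

4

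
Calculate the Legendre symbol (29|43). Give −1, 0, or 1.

-1

Reciprocity: 29 ≡ 1 and 43 ≡ 3 (mod 4), so (29/43) = +(43/29).
Reduce top mod 29: now compute (14/29).
Pull out 2: since 29 ≡ 5 (mod 8), (2/29) = -1.
Reciprocity: 7 ≡ 3 and 29 ≡ 1 (mod 4), so (7/29) = +(29/7).
Reduce top mod 7: now compute (1/7).
Reached (1/7) = 1. Collecting the sign flips along the way, the symbol is -1.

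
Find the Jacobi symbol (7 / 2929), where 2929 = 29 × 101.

Reciprocity: 7 ≡ 3 and 2929 ≡ 1 (mod 4), so (7/2929) = +(2929/7).
Reduce top mod 7: now compute (3/7).
Reciprocity: 3 ≡ 3 and 7 ≡ 3 (mod 4), so (3/7) = −(7/3).
Reduce top mod 3: now compute (1/3).
Reached (1/3) = 1. Collecting the sign flips along the way, the symbol is -1.

-1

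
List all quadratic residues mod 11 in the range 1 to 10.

1,3,4,5,9

Square k = 1,…,5 (k and 11−k give the same square):
1²=1, 2²=4, 3²=9, 4²≡5, 5²≡3 (mod 11).
So the quadratic residues mod 11 are {1, 3, 4, 5, 9}.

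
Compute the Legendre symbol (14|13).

1

First reduce: 14 ≡ 1 (mod 13).
Reached (1/13) = 1. Collecting the sign flips along the way, the symbol is +1.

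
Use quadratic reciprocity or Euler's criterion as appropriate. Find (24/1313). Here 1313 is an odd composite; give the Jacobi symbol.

Pull out 2^3: since 1313 ≡ 1 (mod 8), (2/1313) = +1, so (2/1313)^3 = +1.
Reciprocity: 3 ≡ 3 and 1313 ≡ 1 (mod 4), so (3/1313) = +(1313/3).
Reduce top mod 3: now compute (2/3).
Pull out 2: since 3 ≡ 3 (mod 8), (2/3) = -1.
Reached (1/3) = 1. Collecting the sign flips along the way, the symbol is -1.

-1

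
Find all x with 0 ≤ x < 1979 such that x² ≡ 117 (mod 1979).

Since 1979 ≡ 3 (mod 4), a square root of 117 is 117^((1979+1)/4) = 117^495 mod 1979.
Repeated squaring: 117^2≡1815, 117^4≡1169, 117^8≡1051, 117^16≡319, 117^32≡832, 117^64≡1553, 117^128≡1387, 117^256≡181 (mod 1979).
117^495 = 117^(256+128+64+32+8+4+2+1) ≡ 1612 (mod 1979).
Check: 1612² = 2598544 ≡ 117 (mod 1979). The two roots are 367 and 1612.

367, 1612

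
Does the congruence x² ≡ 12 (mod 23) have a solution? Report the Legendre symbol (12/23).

1

Euler's criterion: (12/23) ≡ 12^11 (mod 23).
12^2 ≡ 6 (mod 23)
12^4 ≡ 13 (mod 23)
12^8 ≡ 8 (mod 23)
12^11 = 12^(8+2+1) ≡ 1 (mod 23).
Result is 1, so (12/23) = 1.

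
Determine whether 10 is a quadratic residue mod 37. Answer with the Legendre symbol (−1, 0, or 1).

Euler's criterion: (10/37) ≡ 10^18 (mod 37).
10^2 ≡ 26 (mod 37)
10^4 ≡ 10 (mod 37)
10^8 ≡ 26 (mod 37)
10^16 ≡ 10 (mod 37)
10^18 = 10^(16+2) ≡ 1 (mod 37).
Result is 1, so (10/37) = 1.

1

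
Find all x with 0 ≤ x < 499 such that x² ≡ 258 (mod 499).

106, 393

Since 499 ≡ 3 (mod 4), a square root of 258 is 258^((499+1)/4) = 258^125 mod 499.
Repeated squaring: 258^2≡197, 258^4≡386, 258^8≡294, 258^16≡109, 258^32≡404, 258^64≡43 (mod 499).
258^125 = 258^(64+32+16+8+4+1) ≡ 106 (mod 499).
Check: 106² = 11236 ≡ 258 (mod 499). The two roots are 106 and 393.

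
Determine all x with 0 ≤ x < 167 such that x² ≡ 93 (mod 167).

Since 167 ≡ 3 (mod 4), a square root of 93 is 93^((167+1)/4) = 93^42 mod 167.
Repeated squaring: 93^2≡132, 93^4≡56, 93^8≡130, 93^16≡33, 93^32≡87 (mod 167).
93^42 = 93^(32+8+2) ≡ 107 (mod 167).
Check: 107² = 11449 ≡ 93 (mod 167). The two roots are 60 and 107.

60, 107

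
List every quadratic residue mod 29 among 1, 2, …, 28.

1 4 5 6 7 9 13 16 20 22 23 24 25 28

Square k = 1,…,14 (k and 29−k give the same square):
1²=1, 2²=4, 3²=9, 4²=16, 5²=25, 6²≡7, 7²≡20, 8²≡6, 9²≡23, 10²≡13, 11²≡5, 12²≡28, 13²≡24, 14²≡22 (mod 29).
So the quadratic residues mod 29 are {1, 4, 5, 6, 7, 9, 13, 16, 20, 22, 23, 24, 25, 28}.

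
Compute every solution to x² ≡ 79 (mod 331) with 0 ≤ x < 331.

Since 331 ≡ 3 (mod 4), a square root of 79 is 79^((331+1)/4) = 79^83 mod 331.
Repeated squaring: 79^2≡283, 79^4≡318, 79^8≡169, 79^16≡95, 79^32≡88, 79^64≡131 (mod 331).
79^83 = 79^(64+16+2+1) ≡ 223 (mod 331).
Check: 223² = 49729 ≡ 79 (mod 331). The two roots are 108 and 223.

108, 223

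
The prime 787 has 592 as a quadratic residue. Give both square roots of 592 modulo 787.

Since 787 ≡ 3 (mod 4), a square root of 592 is 592^((787+1)/4) = 592^197 mod 787.
Repeated squaring: 592^2≡249, 592^4≡615, 592^8≡465, 592^16≡587, 592^32≡650, 592^64≡668, 592^128≡782 (mod 787).
592^197 = 592^(128+64+4+1) ≡ 341 (mod 787).
Check: 341² = 116281 ≡ 592 (mod 787). The two roots are 341 and 446.

341, 446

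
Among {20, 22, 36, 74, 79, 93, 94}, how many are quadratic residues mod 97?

(20/97) = -1 → non-residue.
(22/97) = +1 → QR.
(36/97) = +1 → QR.
(74/97) = -1 → non-residue.
(79/97) = +1 → QR.
(93/97) = +1 → QR.
(94/97) = +1 → QR.
Total quadratic residues among the 7: 5.

5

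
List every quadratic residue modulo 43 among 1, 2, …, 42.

Square k = 1,…,21 (k and 43−k give the same square):
1²=1, 2²=4, 3²=9, 4²=16, 5²=25, 6²=36, 7²≡6, 8²≡21, 9²≡38, 10²≡14, 11²≡35, 12²≡15, 13²≡40, 14²≡24, 15²≡10, 16²≡41, 17²≡31, 18²≡23, 19²≡17, 20²≡13, 21²≡11 (mod 43).
So the quadratic residues mod 43 are {1, 4, 6, 9, 10, 11, 13, 14, 15, 16, 17, 21, 23, 24, 25, 31, 35, 36, 38, 40, 41}.

1, 4, 6, 9, 10, 11, 13, 14, 15, 16, 17, 21, 23, 24, 25, 31, 35, 36, 38, 40, 41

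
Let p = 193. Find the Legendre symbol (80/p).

-1

Euler's criterion: (80/193) ≡ 80^96 (mod 193).
80^2 ≡ 31 (mod 193)
80^4 ≡ 189 (mod 193)
80^8 ≡ 16 (mod 193)
80^16 ≡ 63 (mod 193)
80^32 ≡ 109 (mod 193)
80^64 ≡ 108 (mod 193)
80^96 = 80^(64+32) ≡ 192 (mod 193).
Result is 192 ≡ −1, so (80/193) = −1.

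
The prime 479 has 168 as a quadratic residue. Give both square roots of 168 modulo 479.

108, 371

Since 479 ≡ 3 (mod 4), a square root of 168 is 168^((479+1)/4) = 168^120 mod 479.
Repeated squaring: 168^2≡442, 168^4≡411, 168^8≡313, 168^16≡253, 168^32≡302, 168^64≡194 (mod 479).
168^120 = 168^(64+32+16+8) ≡ 108 (mod 479).
Check: 108² = 11664 ≡ 168 (mod 479). The two roots are 108 and 371.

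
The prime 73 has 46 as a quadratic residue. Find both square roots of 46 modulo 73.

73 ≡ 1 (mod 4), so we find a root by search.
Trying successive values, 22² = 484 ≡ 46 (mod 73). The other root is 73 − 22 = 51.

22, 51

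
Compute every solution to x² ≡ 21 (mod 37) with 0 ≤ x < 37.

37 ≡ 1 (mod 4), so we find a root by search.
Trying successive values, 13² = 169 ≡ 21 (mod 37). The other root is 37 − 13 = 24.

13, 24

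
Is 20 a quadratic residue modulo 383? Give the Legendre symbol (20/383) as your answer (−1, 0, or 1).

-1

Pull out 2^2: since 383 ≡ 7 (mod 8), (2/383) = +1, so (2/383)^2 = +1.
Reciprocity: 5 ≡ 1 and 383 ≡ 3 (mod 4), so (5/383) = +(383/5).
Reduce top mod 5: now compute (3/5).
Reciprocity: 3 ≡ 3 and 5 ≡ 1 (mod 4), so (3/5) = +(5/3).
Reduce top mod 3: now compute (2/3).
Pull out 2: since 3 ≡ 3 (mod 8), (2/3) = -1.
Reached (1/3) = 1. Collecting the sign flips along the way, the symbol is -1.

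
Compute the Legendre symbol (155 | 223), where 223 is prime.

Reciprocity: 155 ≡ 3 and 223 ≡ 3 (mod 4), so (155/223) = −(223/155).
Reduce top mod 155: now compute (68/155).
Pull out 2^2: since 155 ≡ 3 (mod 8), (2/155) = -1, so (2/155)^2 = +1.
Reciprocity: 17 ≡ 1 and 155 ≡ 3 (mod 4), so (17/155) = +(155/17).
Reduce top mod 17: now compute (2/17).
Pull out 2: since 17 ≡ 1 (mod 8), (2/17) = +1.
Reached (1/17) = 1. Collecting the sign flips along the way, the symbol is -1.

-1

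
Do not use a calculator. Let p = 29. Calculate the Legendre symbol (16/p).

Pull out 2^4: since 29 ≡ 5 (mod 8), (2/29) = -1, so (2/29)^4 = +1.
Reached (1/29) = 1. Collecting the sign flips along the way, the symbol is +1.

1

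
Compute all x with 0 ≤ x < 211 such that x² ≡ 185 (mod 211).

94, 117

Since 211 ≡ 3 (mod 4), a square root of 185 is 185^((211+1)/4) = 185^53 mod 211.
Repeated squaring: 185^2≡43, 185^4≡161, 185^8≡179, 185^16≡180, 185^32≡117 (mod 211).
185^53 = 185^(32+16+4+1) ≡ 117 (mod 211).
Check: 117² = 13689 ≡ 185 (mod 211). The two roots are 94 and 117.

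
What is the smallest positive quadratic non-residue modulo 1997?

2

(2/1997) = −1, so 2 is the smallest positive non-residue mod 1997.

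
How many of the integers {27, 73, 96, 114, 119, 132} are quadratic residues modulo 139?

1

(27/139) = -1 → non-residue.
(73/139) = -1 → non-residue.
(96/139) = +1 → QR.
(114/139) = -1 → non-residue.
(119/139) = -1 → non-residue.
(132/139) = -1 → non-residue.
Total quadratic residues among the 6: 1.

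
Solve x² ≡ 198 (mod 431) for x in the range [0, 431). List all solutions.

Since 431 ≡ 3 (mod 4), a square root of 198 is 198^((431+1)/4) = 198^108 mod 431.
Repeated squaring: 198^2≡414, 198^4≡289, 198^8≡338, 198^16≡29, 198^32≡410, 198^64≡10 (mod 431).
198^108 = 198^(64+32+8+4) ≡ 225 (mod 431).
Check: 225² = 50625 ≡ 198 (mod 431). The two roots are 206 and 225.

206, 225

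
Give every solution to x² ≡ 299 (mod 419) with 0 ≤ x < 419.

Since 419 ≡ 3 (mod 4), a square root of 299 is 299^((419+1)/4) = 299^105 mod 419.
Repeated squaring: 299^2≡154, 299^4≡252, 299^8≡235, 299^16≡336, 299^32≡185, 299^64≡286 (mod 419).
299^105 = 299^(64+32+8+1) ≡ 352 (mod 419).
Check: 352² = 123904 ≡ 299 (mod 419). The two roots are 67 and 352.

67, 352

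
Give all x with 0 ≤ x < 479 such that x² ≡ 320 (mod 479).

176, 303

Since 479 ≡ 3 (mod 4), a square root of 320 is 320^((479+1)/4) = 320^120 mod 479.
Repeated squaring: 320^2≡373, 320^4≡219, 320^8≡61, 320^16≡368, 320^32≡346, 320^64≡445 (mod 479).
320^120 = 320^(64+32+16+8) ≡ 176 (mod 479).
Check: 176² = 30976 ≡ 320 (mod 479). The two roots are 176 and 303.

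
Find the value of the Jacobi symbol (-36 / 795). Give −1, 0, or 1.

0

First reduce: -36 ≡ 759 (mod 795).
Reciprocity: 759 ≡ 3 and 795 ≡ 3 (mod 4), so (759/795) = −(795/759).
Reduce top mod 759: now compute (36/759).
Pull out 2^2: since 759 ≡ 7 (mod 8), (2/759) = +1, so (2/759)^2 = +1.
Reciprocity: 9 ≡ 1 and 759 ≡ 3 (mod 4), so (9/759) = +(759/9).
Reduce top mod 9: now compute (3/9).
Reciprocity: 3 ≡ 3 and 9 ≡ 1 (mod 4), so (3/9) = +(9/3).
Reduce top mod 3: now compute (0/3).
Top reduces to 0: gcd > 1, so the symbol is 0.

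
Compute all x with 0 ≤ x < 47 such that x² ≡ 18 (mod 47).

Since 47 ≡ 3 (mod 4), a square root of 18 is 18^((47+1)/4) = 18^12 mod 47.
Repeated squaring: 18^2≡42, 18^4≡25, 18^8≡14 (mod 47).
18^12 = 18^(8+4) ≡ 21 (mod 47).
Check: 21² = 441 ≡ 18 (mod 47). The two roots are 21 and 26.

21, 26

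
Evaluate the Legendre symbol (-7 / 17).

-1

First reduce: -7 ≡ 10 (mod 17).
Pull out 2: since 17 ≡ 1 (mod 8), (2/17) = +1.
Reciprocity: 5 ≡ 1 and 17 ≡ 1 (mod 4), so (5/17) = +(17/5).
Reduce top mod 5: now compute (2/5).
Pull out 2: since 5 ≡ 5 (mod 8), (2/5) = -1.
Reached (1/5) = 1. Collecting the sign flips along the way, the symbol is -1.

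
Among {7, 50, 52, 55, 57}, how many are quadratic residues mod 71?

2

(7/71) = -1 → non-residue.
(50/71) = +1 → QR.
(52/71) = -1 → non-residue.
(55/71) = -1 → non-residue.
(57/71) = +1 → QR.
Total quadratic residues among the 5: 2.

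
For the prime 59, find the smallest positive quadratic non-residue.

(2/59) = −1, so 2 is the smallest positive non-residue mod 59.

2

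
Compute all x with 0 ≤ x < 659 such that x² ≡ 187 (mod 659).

209, 450

Since 659 ≡ 3 (mod 4), a square root of 187 is 187^((659+1)/4) = 187^165 mod 659.
Repeated squaring: 187^2≡42, 187^4≡446, 187^8≡557, 187^16≡519, 187^32≡489, 187^64≡563, 187^128≡649 (mod 659).
187^165 = 187^(128+32+4+1) ≡ 209 (mod 659).
Check: 209² = 43681 ≡ 187 (mod 659). The two roots are 209 and 450.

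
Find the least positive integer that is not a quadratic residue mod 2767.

(2/2767) = +1, so 2 is a residue.
(3/2767) = −1, so 3 is the smallest positive non-residue mod 2767.

3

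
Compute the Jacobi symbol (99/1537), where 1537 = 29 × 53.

-1

Reciprocity: 99 ≡ 3 and 1537 ≡ 1 (mod 4), so (99/1537) = +(1537/99).
Reduce top mod 99: now compute (52/99).
Pull out 2^2: since 99 ≡ 3 (mod 8), (2/99) = -1, so (2/99)^2 = +1.
Reciprocity: 13 ≡ 1 and 99 ≡ 3 (mod 4), so (13/99) = +(99/13).
Reduce top mod 13: now compute (8/13).
Pull out 2^3: since 13 ≡ 5 (mod 8), (2/13) = -1, so (2/13)^3 = -1.
Reached (1/13) = 1. Collecting the sign flips along the way, the symbol is -1.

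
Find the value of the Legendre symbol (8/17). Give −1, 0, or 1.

1

Pull out 2^3: since 17 ≡ 1 (mod 8), (2/17) = +1, so (2/17)^3 = +1.
Reached (1/17) = 1. Collecting the sign flips along the way, the symbol is +1.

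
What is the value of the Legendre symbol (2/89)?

Pull out 2: since 89 ≡ 1 (mod 8), (2/89) = +1.
Reached (1/89) = 1. Collecting the sign flips along the way, the symbol is +1.

1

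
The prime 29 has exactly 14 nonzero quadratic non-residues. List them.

2 3 8 10 11 12 14 15 17 18 19 21 26 27

Square k = 1,…,14 (k and 29−k give the same square):
1²=1, 2²=4, 3²=9, 4²=16, 5²=25, 6²≡7, 7²≡20, 8²≡6, 9²≡23, 10²≡13, 11²≡5, 12²≡28, 13²≡24, 14²≡22 (mod 29).
The residues are {1, 4, 5, 6, 7, 9, 13, 16, 20, 22, 23, 24, 25, 28}; the non-residues are the remaining 14 nonzero classes.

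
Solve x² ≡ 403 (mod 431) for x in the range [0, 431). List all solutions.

Since 431 ≡ 3 (mod 4), a square root of 403 is 403^((431+1)/4) = 403^108 mod 431.
Repeated squaring: 403^2≡353, 403^4≡50, 403^8≡345, 403^16≡69, 403^32≡20, 403^64≡400 (mod 431).
403^108 = 403^(64+32+8+4) ≡ 265 (mod 431).
Check: 265² = 70225 ≡ 403 (mod 431). The two roots are 166 and 265.

166, 265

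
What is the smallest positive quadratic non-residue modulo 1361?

3

(2/1361) = +1, so 2 is a residue.
(3/1361) = −1, so 3 is the smallest positive non-residue mod 1361.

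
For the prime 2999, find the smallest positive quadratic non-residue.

(2/2999) = +1, so 2 is a residue.
(3/2999) = +1, so 3 is a residue.
(4/2999) = +1, so 4 is a residue.
(5/2999) = +1, so 5 is a residue.
(6/2999) = +1, so 6 is a residue.
(7/2999) = +1, so 7 is a residue.
(8/2999) = +1, so 8 is a residue.
(9/2999) = +1, so 9 is a residue.
(10/2999) = +1, so 10 is a residue.
(11/2999) = +1, so 11 is a residue.
(12/2999) = +1, so 12 is a residue.
(13/2999) = +1, so 13 is a residue.
(14/2999) = +1, so 14 is a residue.
(15/2999) = +1, so 15 is a residue.
(16/2999) = +1, so 16 is a residue.
(17/2999) = −1, so 17 is the smallest positive non-residue mod 2999.

17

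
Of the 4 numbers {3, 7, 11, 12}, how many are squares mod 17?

(3/17) = -1 → non-residue.
(7/17) = -1 → non-residue.
(11/17) = -1 → non-residue.
(12/17) = -1 → non-residue.
Total quadratic residues among the 4: 0.

0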